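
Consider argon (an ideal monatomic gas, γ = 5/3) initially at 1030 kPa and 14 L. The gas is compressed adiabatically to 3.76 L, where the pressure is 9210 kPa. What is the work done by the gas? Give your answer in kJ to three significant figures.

W ≈ -30.3 kJ

Adiabatic: W = (P₁V₁ − P₂V₂)/(γ − 1) with γ = 5/3.
P₁V₁ = 14420 J, P₂V₂ = 34630 J.
W = (14420 − 34630) / 0.6667 = -30314 J.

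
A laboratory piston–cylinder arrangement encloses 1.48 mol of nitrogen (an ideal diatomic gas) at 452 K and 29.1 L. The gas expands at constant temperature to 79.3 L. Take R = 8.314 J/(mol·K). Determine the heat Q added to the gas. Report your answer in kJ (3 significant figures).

Q ≈ 5.58 kJ

Isothermal ⇒ ΔU = 0, so Q = W = nRT ln(V₂/V₁).
Q = (1.48)(8.314)(452) ln(79.3/29.1) = 5562 × 1.002 = 5576 J.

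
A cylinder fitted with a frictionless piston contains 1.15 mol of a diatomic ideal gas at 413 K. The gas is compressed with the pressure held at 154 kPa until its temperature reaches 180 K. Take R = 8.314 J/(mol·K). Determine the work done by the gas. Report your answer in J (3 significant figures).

W ≈ -2230 J

Isobaric: W = P ΔV = nR ΔT.
W = (1.15)(8.314)(180 − 413) = -2228 J.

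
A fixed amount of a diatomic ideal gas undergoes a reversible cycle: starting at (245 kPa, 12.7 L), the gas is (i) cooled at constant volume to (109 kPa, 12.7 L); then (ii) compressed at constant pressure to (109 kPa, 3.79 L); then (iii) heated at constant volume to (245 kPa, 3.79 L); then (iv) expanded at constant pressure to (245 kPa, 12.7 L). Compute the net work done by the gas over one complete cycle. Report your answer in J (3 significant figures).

Constant-volume legs do no work.
W(ii) = (109)(3.79 − 12.7) = -971.2 J; W(iv) = (245)(12.7 − 3.79) = 2183 J.
W_net = -971.2 + 2183 = 1212 J (the clockwise enclosed area).

W_net ≈ 1210 J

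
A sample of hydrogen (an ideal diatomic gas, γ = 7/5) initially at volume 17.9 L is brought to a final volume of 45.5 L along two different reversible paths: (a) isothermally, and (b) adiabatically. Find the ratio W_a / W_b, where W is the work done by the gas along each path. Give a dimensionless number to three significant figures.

W_a / W_b ≈ 1.20

Path (a) isothermal: W = P₁V₁ ln(V₂/V₁) → W_a/(P₁V₁) = 0.9329.
Path (b) adiabatic: W = P₁V₁(1 − (V₁/V₂)^(γ−1))/(γ−1) → W_b/(P₁V₁) = 0.7786.
W_a / W_b = 0.9329 / 0.7786 = 1.198.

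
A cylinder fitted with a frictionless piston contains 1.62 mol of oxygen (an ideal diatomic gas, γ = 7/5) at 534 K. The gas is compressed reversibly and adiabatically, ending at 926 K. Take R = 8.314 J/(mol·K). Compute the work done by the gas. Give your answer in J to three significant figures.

Adiabatic ⇒ Q = 0, so W_by = −ΔU = nCᵥ(T₁ − T₂).
Cᵥ = 5R/2 = 20.79 J/(mol·K).
W = (1.62)(20.79)(534 − 926) = -13199 J.

W ≈ -13200 J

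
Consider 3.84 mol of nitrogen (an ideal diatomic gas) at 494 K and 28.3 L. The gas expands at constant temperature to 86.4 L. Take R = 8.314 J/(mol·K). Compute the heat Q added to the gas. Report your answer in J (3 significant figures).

Isothermal ⇒ ΔU = 0, so Q = W = nRT ln(V₂/V₁).
Q = (3.84)(8.314)(494) ln(86.4/28.3) = 15771 × 1.116 = 17603 J.

Q ≈ 17600 J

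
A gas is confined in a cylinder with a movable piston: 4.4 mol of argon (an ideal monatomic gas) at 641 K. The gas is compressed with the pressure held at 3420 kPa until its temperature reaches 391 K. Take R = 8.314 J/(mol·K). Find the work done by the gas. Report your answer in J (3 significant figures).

Isobaric: W = P ΔV = nR ΔT.
W = (4.4)(8.314)(391 − 641) = -9145 J.

W ≈ -9150 J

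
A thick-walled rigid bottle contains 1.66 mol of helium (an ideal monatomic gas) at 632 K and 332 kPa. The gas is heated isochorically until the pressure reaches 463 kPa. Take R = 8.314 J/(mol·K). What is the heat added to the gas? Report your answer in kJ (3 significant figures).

Constant volume ⇒ W = 0, so Q = ΔU = nCᵥΔT with Cᵥ = 3R/2 = 12.47 J/(mol·K).
At constant V, T₂/T₁ = P₂/P₁ ⇒ ΔT = T₁(P₂/P₁ − 1) = 632·(463/332 − 1) = 249.4 K.
ΔU = (1.66)(12.47)(249.4) = 5162 J.

Q ≈ 5.16 kJ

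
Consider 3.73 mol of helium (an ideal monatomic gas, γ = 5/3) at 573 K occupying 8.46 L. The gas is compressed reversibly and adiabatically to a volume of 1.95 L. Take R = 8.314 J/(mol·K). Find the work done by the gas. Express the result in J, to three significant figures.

Adiabatic: TV^(γ−1) = const with γ = 5/3.
T₂ = T₁ (V₁/V₂)^(γ−1) = 573 × (8.46/1.95)^0.667 = 573 × 2.66 = 1524 K.
W_by = nCᵥ(T₁ − T₂) = (3.73)(12.47)(573 − 1524) = -44247 J.

W ≈ -44200 J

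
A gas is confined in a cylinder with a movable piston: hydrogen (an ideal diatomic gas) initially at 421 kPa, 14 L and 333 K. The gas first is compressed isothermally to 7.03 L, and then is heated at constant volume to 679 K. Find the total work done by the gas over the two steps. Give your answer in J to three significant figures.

W_total ≈ -4060 J

Step 1 (isothermal): W = P₁V₁ ln(V₂/V₁) = (5894) ln(7.03/14) = -4060 J.
Step 2 (isochoric): W = 0 (constant volume).
W_total = -4060 + 0 = -4060 J.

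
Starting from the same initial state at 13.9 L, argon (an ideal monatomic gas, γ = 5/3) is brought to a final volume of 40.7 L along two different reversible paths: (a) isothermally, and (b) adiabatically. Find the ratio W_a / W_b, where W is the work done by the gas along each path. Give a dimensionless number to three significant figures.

Path (a) isothermal: W = P₁V₁ ln(V₂/V₁) → W_a/(P₁V₁) = 1.074.
Path (b) adiabatic: W = P₁V₁(1 − (V₁/V₂)^(γ−1))/(γ−1) → W_b/(P₁V₁) = 0.7671.
W_a / W_b = 1.074 / 0.7671 = 1.401.

W_a / W_b ≈ 1.40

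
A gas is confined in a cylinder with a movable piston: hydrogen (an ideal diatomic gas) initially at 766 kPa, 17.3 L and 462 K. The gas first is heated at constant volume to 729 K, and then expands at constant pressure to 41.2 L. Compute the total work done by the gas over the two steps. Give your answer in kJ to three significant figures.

W_total ≈ 28.9 kJ

Step 1 (isochoric): W = 0 (constant volume).
After step 1: P = 1209 kPa (V unchanged).
Step 2 (isobaric): W = PΔV = (1209 kPa)(41.2 − 17.3 L) = 28888 J.
W_total = 0 + 28888 = 28888 J.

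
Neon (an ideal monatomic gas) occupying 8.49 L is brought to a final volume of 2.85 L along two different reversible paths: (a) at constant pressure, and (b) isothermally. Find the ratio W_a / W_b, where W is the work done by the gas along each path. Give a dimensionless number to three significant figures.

Path (a) isobaric: W = P₁(V₂ − V₁) → W_a/(P₁V₁) = -0.6643.
Path (b) isothermal: W = P₁V₁ ln(V₂/V₁) → W_b/(P₁V₁) = -1.092.
W_a / W_b = -0.6643 / -1.092 = 0.6086.

W_a / W_b ≈ 0.609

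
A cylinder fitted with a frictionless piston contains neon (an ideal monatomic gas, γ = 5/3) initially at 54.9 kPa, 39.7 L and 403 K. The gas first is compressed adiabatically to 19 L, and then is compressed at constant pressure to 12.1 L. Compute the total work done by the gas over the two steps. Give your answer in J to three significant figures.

Step 1 (adiabatic): W = (P₁V₁ − P₂V₂)/(γ−1) = (2180 − 3562)/0.667 = -2074 J.
After step 1: P = 187.5 kPa, V = 19 L, T = 658.7 K.
Step 2 (isobaric): W = PΔV = (187.5 kPa)(12.1 − 19 L) = -1294 J.
W_total = -2074 − 1294 = -3368 J.

W_total ≈ -3370 J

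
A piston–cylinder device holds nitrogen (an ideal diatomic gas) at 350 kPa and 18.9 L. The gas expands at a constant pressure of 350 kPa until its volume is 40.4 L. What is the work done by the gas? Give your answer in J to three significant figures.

Isobaric: W = P ΔV.
W = (350 kPa)(40.4 − 18.9 L) = (350)(21.5) = 7525 J.

W ≈ 7520 J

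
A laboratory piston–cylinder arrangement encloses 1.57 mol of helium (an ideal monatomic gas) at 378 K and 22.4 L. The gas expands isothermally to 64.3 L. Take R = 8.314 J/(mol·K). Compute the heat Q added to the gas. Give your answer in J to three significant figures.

Q ≈ 5200 J

Isothermal ⇒ ΔU = 0, so Q = W = nRT ln(V₂/V₁).
Q = (1.57)(8.314)(378) ln(64.3/22.4) = 4934 × 1.054 = 5203 J.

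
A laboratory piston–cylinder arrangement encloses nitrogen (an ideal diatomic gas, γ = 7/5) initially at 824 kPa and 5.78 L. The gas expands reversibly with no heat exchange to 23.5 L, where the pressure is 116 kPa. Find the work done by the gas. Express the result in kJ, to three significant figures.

W ≈ 5.09 kJ

Adiabatic: W = (P₁V₁ − P₂V₂)/(γ − 1) with γ = 7/5.
P₁V₁ = 4763 J, P₂V₂ = 2726 J.
W = (4763 − 2726) / 0.4 = 5092 J.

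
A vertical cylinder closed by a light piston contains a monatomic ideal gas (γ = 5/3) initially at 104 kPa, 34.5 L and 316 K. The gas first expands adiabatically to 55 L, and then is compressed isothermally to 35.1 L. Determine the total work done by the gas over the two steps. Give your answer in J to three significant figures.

W_total ≈ 257 J

Step 1 (adiabatic): W = (P₁V₁ − P₂V₂)/(γ−1) = (3588 − 2629)/0.667 = 1438 J.
After step 1: P = 47.8 kPa, V = 55 L, T = 231.6 K.
Step 2 (isothermal): W = P₁V₁ ln(V₂/V₁) = (2629) ln(35.1/55) = -1181 J.
W_total = 1438 − 1181 = 257.3 J.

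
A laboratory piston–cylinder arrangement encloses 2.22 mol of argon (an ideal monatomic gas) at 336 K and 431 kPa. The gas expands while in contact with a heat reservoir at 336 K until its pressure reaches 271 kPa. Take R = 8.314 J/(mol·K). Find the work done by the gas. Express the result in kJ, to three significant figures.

W ≈ 2.88 kJ

Isothermal process: W = nRT ln(V₂/V₁) = nRT ln(P₁/P₂).
W = (2.22)(8.314)(336) × ln(431/271)
  = 6202 × ln(1.59) = 6202 × 0.464
W_by_gas = 2877 J.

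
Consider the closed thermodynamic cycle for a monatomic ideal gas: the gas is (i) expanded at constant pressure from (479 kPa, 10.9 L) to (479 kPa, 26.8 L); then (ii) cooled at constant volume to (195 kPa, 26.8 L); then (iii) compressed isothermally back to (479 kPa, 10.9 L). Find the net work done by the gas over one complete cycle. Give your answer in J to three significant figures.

Leg (i): W = PΔV = (479)(26.8 − 10.9) = 7616 J.
Leg (ii): W = 0.
Leg (iii): W = PᵢVᵢ ln(V_f/Vᵢ) = (5226) ln(10.9/26.8) = -4702 J.
W_net = 7616 − 4702 = 2915 J.

W_net ≈ 2910 J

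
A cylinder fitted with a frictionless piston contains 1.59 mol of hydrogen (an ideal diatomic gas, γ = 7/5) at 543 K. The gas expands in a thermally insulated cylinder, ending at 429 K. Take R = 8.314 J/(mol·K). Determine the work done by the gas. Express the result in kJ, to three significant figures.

Adiabatic ⇒ Q = 0, so W_by = −ΔU = nCᵥ(T₁ − T₂).
Cᵥ = 5R/2 = 20.79 J/(mol·K).
W = (1.59)(20.79)(543 − 429) = 3767 J.

W ≈ 3.77 kJ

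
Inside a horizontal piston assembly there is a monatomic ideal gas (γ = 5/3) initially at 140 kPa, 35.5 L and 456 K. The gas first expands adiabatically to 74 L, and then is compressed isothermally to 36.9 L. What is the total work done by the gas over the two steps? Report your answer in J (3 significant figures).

W_total ≈ 767 J

Step 1 (adiabatic): W = (P₁V₁ − P₂V₂)/(γ−1) = (4970 − 3046)/0.667 = 2886 J.
After step 1: P = 41.16 kPa, V = 74 L, T = 279.4 K.
Step 2 (isothermal): W = P₁V₁ ln(V₂/V₁) = (3046) ln(36.9/74) = -2119 J.
W_total = 2886 − 2119 = 767.1 J.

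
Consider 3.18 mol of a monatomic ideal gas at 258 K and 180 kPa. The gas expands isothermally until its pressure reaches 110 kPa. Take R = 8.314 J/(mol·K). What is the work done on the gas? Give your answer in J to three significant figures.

W ≈ -3360 J

Isothermal process: W = nRT ln(V₂/V₁) = nRT ln(P₁/P₂).
W = (3.18)(8.314)(258) × ln(180/110)
  = 6821 × ln(1.636) = 6821 × 0.4925
W_by_gas = 3359 J; work on gas = −W_by = -3359 J.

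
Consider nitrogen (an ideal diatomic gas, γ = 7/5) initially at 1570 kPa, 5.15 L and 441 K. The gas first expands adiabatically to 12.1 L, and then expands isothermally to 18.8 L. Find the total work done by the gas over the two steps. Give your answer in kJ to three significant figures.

Step 1 (adiabatic): W = (P₁V₁ − P₂V₂)/(γ−1) = (8086 − 5745)/0.4 = 5850 J.
After step 1: P = 474.8 kPa, V = 12.1 L, T = 313.4 K.
Step 2 (isothermal): W = P₁V₁ ln(V₂/V₁) = (5745) ln(18.8/12.1) = 2532 J.
W_total = 5850 + 2532 = 8382 J.

W_total ≈ 8.38 kJ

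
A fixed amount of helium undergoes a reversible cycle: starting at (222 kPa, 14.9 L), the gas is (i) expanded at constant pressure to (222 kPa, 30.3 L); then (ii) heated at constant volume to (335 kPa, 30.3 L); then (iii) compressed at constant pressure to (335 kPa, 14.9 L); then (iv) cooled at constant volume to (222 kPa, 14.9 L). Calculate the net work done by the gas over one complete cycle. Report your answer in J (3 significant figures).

W_net ≈ -1740 J

Constant-volume legs do no work.
W(i) = (222)(30.3 − 14.9) = 3419 J; W(iii) = (335)(14.9 − 30.3) = -5159 J.
W_net = 3419 − 5159 = -1740 J (the counter-clockwise enclosed area).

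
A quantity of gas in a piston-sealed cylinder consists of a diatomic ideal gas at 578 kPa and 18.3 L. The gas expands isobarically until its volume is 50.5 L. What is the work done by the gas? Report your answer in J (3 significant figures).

W ≈ 18600 J

Isobaric: W = P ΔV.
W = (578 kPa)(50.5 − 18.3 L) = (578)(32.2) = 18612 J.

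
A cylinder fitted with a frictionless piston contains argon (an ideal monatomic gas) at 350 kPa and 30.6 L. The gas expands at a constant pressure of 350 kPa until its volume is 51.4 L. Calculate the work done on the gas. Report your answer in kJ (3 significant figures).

Isobaric: W = P ΔV.
W = (350 kPa)(51.4 − 30.6 L) = (350)(20.8) = 7280 J.
Work on gas = −W_by = -7280 J.

W ≈ -7.28 kJ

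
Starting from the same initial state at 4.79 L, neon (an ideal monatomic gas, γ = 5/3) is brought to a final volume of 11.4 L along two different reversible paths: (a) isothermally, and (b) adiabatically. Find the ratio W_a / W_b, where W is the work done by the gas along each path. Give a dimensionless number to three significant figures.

W_a / W_b ≈ 1.32

Path (a) isothermal: W = P₁V₁ ln(V₂/V₁) → W_a/(P₁V₁) = 0.8671.
Path (b) adiabatic: W = P₁V₁(1 − (V₁/V₂)^(γ−1))/(γ−1) → W_b/(P₁V₁) = 0.6585.
W_a / W_b = 0.8671 / 0.6585 = 1.317.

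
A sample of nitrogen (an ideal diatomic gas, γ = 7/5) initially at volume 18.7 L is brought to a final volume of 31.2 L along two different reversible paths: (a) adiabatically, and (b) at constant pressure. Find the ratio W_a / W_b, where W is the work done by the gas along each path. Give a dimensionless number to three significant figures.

Path (a) adiabatic: W = P₁V₁(1 − (V₁/V₂)^(γ−1))/(γ−1) → W_a/(P₁V₁) = 0.4629.
Path (b) isobaric: W = P₁(V₂ − V₁) → W_b/(P₁V₁) = 0.6684.
W_a / W_b = 0.4629 / 0.6684 = 0.6925.

W_a / W_b ≈ 0.692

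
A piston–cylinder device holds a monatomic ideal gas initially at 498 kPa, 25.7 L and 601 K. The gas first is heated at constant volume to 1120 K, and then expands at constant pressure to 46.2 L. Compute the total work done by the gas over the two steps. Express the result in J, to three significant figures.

W_total ≈ 19000 J

Step 1 (isochoric): W = 0 (constant volume).
After step 1: P = 928.1 kPa (V unchanged).
Step 2 (isobaric): W = PΔV = (928.1 kPa)(46.2 − 25.7 L) = 19025 J.
W_total = 0 + 19025 = 19025 J.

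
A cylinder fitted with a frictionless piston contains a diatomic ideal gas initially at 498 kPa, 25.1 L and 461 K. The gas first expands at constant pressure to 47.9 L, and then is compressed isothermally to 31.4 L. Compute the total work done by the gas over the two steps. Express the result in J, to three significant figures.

W_total ≈ 1280 J

Step 1 (isobaric): W = PΔV = (498 kPa)(47.9 − 25.1 L) = 11354 J.
After step 1: P = 498 kPa, V = 47.9 L, T = 879.8 K.
Step 2 (isothermal): W = P₁V₁ ln(V₂/V₁) = (23854) ln(31.4/47.9) = -10074 J.
W_total = 11354 − 10074 = 1281 J.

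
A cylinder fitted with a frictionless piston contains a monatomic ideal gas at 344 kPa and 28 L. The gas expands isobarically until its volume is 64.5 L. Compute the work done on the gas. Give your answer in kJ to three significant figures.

Isobaric: W = P ΔV.
W = (344 kPa)(64.5 − 28 L) = (344)(36.5) = 12556 J.
Work on gas = −W_by = -12556 J.

W ≈ -12.6 kJ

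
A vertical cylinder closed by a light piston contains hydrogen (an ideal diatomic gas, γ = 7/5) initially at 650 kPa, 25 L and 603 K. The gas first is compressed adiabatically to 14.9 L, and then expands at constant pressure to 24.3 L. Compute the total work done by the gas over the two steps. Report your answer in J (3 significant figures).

W_total ≈ 3270 J

Step 1 (adiabatic): W = (P₁V₁ − P₂V₂)/(γ−1) = (16250 − 19987)/0.4 = -9343 J.
After step 1: P = 1341 kPa, V = 14.9 L, T = 741.7 K.
Step 2 (isobaric): W = PΔV = (1341 kPa)(24.3 − 14.9 L) = 12609 J.
W_total = -9343 + 12609 = 3266 J.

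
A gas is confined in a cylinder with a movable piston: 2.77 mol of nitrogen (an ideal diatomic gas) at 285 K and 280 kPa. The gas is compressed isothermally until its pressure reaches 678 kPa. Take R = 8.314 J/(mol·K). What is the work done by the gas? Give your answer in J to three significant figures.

Isothermal process: W = nRT ln(V₂/V₁) = nRT ln(P₁/P₂).
W = (2.77)(8.314)(285) × ln(280/678)
  = 6563 × ln(0.413) = 6563 × -0.8844
W_by_gas = -5804 J.

W ≈ -5800 J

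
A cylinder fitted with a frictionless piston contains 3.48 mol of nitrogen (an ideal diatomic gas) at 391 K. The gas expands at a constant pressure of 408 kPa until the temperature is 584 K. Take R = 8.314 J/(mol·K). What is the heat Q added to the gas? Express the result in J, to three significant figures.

Isobaric: W = nRΔT = (3.48)(8.314)(193) = 5584 J.
ΔU = nCᵥΔT with Cᵥ = 5R/2: ΔU = (3.48)(20.79)(193) = 13960 J.
Q = ΔU + W = 13960 + 5584 = 19544 J.

Q ≈ 19500 J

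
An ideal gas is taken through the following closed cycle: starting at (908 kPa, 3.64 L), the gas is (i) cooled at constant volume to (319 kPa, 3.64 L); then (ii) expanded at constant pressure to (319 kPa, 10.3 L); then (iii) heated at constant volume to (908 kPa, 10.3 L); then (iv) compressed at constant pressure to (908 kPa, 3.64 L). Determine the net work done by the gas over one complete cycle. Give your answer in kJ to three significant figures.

Constant-volume legs do no work.
W(ii) = (319)(10.3 − 3.64) = 2125 J; W(iv) = (908)(3.64 − 10.3) = -6047 J.
W_net = 2125 − 6047 = -3923 J (the counter-clockwise enclosed area).

W_net ≈ -3.92 kJ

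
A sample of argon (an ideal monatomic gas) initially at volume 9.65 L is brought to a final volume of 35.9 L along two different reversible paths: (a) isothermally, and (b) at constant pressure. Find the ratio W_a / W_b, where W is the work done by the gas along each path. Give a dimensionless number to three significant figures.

W_a / W_b ≈ 0.483

Path (a) isothermal: W = P₁V₁ ln(V₂/V₁) → W_a/(P₁V₁) = 1.314.
Path (b) isobaric: W = P₁(V₂ − V₁) → W_b/(P₁V₁) = 2.72.
W_a / W_b = 1.314 / 2.72 = 0.483.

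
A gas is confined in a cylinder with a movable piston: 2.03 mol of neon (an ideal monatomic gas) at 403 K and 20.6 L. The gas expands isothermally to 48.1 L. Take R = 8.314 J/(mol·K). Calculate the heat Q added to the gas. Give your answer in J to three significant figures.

Isothermal ⇒ ΔU = 0, so Q = W = nRT ln(V₂/V₁).
Q = (2.03)(8.314)(403) ln(48.1/20.6) = 6802 × 0.848 = 5768 J.

Q ≈ 5770 J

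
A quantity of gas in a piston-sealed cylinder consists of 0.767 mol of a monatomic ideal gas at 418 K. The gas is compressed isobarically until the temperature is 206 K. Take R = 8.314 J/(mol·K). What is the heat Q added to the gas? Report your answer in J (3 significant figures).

Isobaric: W = nRΔT = (0.767)(8.314)(-212) = -1352 J.
ΔU = nCᵥΔT with Cᵥ = 3R/2: ΔU = (0.767)(12.47)(-212) = -2028 J.
Q = ΔU + W = -2028 − 1352 = -3380 J.

Q ≈ -3380 J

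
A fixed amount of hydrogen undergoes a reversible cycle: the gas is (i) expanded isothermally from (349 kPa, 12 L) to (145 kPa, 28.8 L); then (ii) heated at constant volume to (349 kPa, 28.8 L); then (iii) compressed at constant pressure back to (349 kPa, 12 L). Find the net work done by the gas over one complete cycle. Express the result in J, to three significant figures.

Leg (i): W = PᵢVᵢ ln(V_f/Vᵢ) = (4188) ln(28.8/12) = 3666 J.
Leg (ii): W = 0.
Leg (iii): W = PΔV = (349)(12 − 28.8) = -5863 J.
W_net = 3666 − 5863 = -2197 J.

W_net ≈ -2200 J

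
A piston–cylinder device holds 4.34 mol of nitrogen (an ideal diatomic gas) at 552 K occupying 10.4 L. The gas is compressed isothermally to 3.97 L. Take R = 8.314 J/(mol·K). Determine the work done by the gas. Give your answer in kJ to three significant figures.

Isothermal: W = nRT ln(V₂/V₁).
W = (4.34)(8.314)(552) × ln(3.97/10.4)
  = 19918 × -0.963
W_by_gas = -19182 J.

W ≈ -19.2 kJ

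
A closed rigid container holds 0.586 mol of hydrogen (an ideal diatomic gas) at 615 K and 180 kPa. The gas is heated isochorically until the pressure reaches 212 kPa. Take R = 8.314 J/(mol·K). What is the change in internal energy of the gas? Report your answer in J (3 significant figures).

Constant volume ⇒ W = 0, so Q = ΔU = nCᵥΔT with Cᵥ = 5R/2 = 20.79 J/(mol·K).
At constant V, T₂/T₁ = P₂/P₁ ⇒ ΔT = T₁(P₂/P₁ − 1) = 615·(212/180 − 1) = 109.3 K.
ΔU = (0.586)(20.79)(109.3) = 1332 J.

ΔU ≈ 1330 J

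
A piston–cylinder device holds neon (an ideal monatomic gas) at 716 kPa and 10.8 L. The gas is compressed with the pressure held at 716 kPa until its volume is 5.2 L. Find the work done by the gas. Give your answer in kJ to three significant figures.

Isobaric: W = P ΔV.
W = (716 kPa)(5.2 − 10.8 L) = (716)(-5.6) = -4010 J.

W ≈ -4.01 kJ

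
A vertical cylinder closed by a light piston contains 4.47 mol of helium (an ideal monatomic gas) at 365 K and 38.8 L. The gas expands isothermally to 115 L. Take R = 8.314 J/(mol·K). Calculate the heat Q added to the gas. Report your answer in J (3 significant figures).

Isothermal ⇒ ΔU = 0, so Q = W = nRT ln(V₂/V₁).
Q = (4.47)(8.314)(365) ln(115/38.8) = 13565 × 1.087 = 14738 J.

Q ≈ 14700 J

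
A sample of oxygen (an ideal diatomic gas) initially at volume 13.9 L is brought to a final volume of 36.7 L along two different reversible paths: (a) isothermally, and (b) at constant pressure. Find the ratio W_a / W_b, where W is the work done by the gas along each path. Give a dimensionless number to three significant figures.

Path (a) isothermal: W = P₁V₁ ln(V₂/V₁) → W_a/(P₁V₁) = 0.9709.
Path (b) isobaric: W = P₁(V₂ − V₁) → W_b/(P₁V₁) = 1.64.
W_a / W_b = 0.9709 / 1.64 = 0.5919.

W_a / W_b ≈ 0.592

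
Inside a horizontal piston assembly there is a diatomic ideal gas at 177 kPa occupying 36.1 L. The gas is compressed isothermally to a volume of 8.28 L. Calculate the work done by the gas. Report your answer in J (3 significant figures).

W ≈ -9410 J

Isothermal: W = nRT ln(V₂/V₁) = P₁V₁ ln(V₂/V₁).
P₁V₁ = (177 kPa)(36.1 L) = 6390 J.
W = 6390 × ln(8.28/36.1) = 6390 × -1.472
W_by_gas = -9409 J.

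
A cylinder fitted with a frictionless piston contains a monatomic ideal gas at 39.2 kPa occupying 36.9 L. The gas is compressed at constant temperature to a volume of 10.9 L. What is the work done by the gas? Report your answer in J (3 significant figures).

Isothermal: W = nRT ln(V₂/V₁) = P₁V₁ ln(V₂/V₁).
P₁V₁ = (39.2 kPa)(36.9 L) = 1446 J.
W = 1446 × ln(10.9/36.9) = 1446 × -1.219
W_by_gas = -1764 J.

W ≈ -1760 J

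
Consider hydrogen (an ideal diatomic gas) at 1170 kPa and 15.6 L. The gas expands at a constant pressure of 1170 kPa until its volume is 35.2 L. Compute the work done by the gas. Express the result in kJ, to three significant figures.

Isobaric: W = P ΔV.
W = (1170 kPa)(35.2 − 15.6 L) = (1170)(19.6) = 22932 J.

W ≈ 22.9 kJ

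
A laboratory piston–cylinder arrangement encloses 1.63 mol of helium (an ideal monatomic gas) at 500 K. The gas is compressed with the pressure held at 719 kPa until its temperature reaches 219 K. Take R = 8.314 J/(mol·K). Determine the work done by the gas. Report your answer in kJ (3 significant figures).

W ≈ -3.81 kJ

Isobaric: W = P ΔV = nR ΔT.
W = (1.63)(8.314)(219 − 500) = -3808 J.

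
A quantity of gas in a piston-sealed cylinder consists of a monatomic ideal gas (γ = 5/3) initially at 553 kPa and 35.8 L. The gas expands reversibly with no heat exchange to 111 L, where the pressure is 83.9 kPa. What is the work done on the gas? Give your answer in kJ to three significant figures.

W ≈ -15.7 kJ

Adiabatic: W = (P₁V₁ − P₂V₂)/(γ − 1) with γ = 5/3.
P₁V₁ = 19797 J, P₂V₂ = 9313 J.
W = (19797 − 9313) / 0.6667 = 15727 J.
Work on gas = −W_by = -15727 J.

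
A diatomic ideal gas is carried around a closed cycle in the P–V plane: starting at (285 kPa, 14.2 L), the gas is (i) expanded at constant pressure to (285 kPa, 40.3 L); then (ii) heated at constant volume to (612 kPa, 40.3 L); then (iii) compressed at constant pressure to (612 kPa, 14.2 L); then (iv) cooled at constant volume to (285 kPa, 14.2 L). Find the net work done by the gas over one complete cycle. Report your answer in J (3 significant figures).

Constant-volume legs do no work.
W(i) = (285)(40.3 − 14.2) = 7438 J; W(iii) = (612)(14.2 − 40.3) = -15973 J.
W_net = 7438 − 15973 = -8535 J (the counter-clockwise enclosed area).

W_net ≈ -8530 J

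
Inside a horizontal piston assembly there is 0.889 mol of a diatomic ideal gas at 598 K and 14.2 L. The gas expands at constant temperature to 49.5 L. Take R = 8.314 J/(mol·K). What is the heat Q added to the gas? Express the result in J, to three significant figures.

Q ≈ 5520 J

Isothermal ⇒ ΔU = 0, so Q = W = nRT ln(V₂/V₁).
Q = (0.889)(8.314)(598) ln(49.5/14.2) = 4420 × 1.249 = 5519 J.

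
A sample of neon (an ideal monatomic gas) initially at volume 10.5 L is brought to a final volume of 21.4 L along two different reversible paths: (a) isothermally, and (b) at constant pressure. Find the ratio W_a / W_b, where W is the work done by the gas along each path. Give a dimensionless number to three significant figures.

W_a / W_b ≈ 0.686

Path (a) isothermal: W = P₁V₁ ln(V₂/V₁) → W_a/(P₁V₁) = 0.712.
Path (b) isobaric: W = P₁(V₂ − V₁) → W_b/(P₁V₁) = 1.038.
W_a / W_b = 0.712 / 1.038 = 0.6859.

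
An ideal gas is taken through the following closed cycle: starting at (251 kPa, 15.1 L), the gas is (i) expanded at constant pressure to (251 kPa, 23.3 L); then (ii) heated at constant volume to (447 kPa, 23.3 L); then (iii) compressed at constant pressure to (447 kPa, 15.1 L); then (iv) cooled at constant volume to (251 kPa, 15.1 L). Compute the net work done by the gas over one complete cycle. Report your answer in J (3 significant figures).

Constant-volume legs do no work.
W(i) = (251)(23.3 − 15.1) = 2058 J; W(iii) = (447)(15.1 − 23.3) = -3665 J.
W_net = 2058 − 3665 = -1607 J (the counter-clockwise enclosed area).

W_net ≈ -1610 J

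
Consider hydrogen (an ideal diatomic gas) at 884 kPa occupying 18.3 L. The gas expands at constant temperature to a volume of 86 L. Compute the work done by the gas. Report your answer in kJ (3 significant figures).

Isothermal: W = nRT ln(V₂/V₁) = P₁V₁ ln(V₂/V₁).
P₁V₁ = (884 kPa)(18.3 L) = 16177 J.
W = 16177 × ln(86/18.3) = 16177 × 1.547
W_by_gas = 25033 J.

W ≈ 25.0 kJ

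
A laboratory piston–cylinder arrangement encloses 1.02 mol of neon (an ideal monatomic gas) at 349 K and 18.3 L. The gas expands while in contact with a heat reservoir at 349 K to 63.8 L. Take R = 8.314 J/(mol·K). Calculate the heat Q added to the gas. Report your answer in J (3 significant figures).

Isothermal ⇒ ΔU = 0, so Q = W = nRT ln(V₂/V₁).
Q = (1.02)(8.314)(349) ln(63.8/18.3) = 2960 × 1.249 = 3696 J.

Q ≈ 3700 J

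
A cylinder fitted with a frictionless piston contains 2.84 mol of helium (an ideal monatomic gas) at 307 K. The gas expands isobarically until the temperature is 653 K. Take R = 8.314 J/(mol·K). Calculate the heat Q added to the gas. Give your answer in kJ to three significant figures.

Isobaric: W = nRΔT = (2.84)(8.314)(346) = 8170 J.
ΔU = nCᵥΔT with Cᵥ = 3R/2: ΔU = (2.84)(12.47)(346) = 12255 J.
Q = ΔU + W = 12255 + 8170 = 20424 J.

Q ≈ 20.4 kJ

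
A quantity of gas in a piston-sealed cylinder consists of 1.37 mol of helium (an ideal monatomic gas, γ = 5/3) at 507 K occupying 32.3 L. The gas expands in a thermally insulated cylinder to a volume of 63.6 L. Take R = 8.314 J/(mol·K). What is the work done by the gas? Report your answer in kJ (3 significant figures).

Adiabatic: TV^(γ−1) = const with γ = 5/3.
T₂ = T₁ (V₁/V₂)^(γ−1) = 507 × (32.3/63.6)^0.667 = 507 × 0.6365 = 322.7 K.
W_by = nCᵥ(T₁ − T₂) = (1.37)(12.47)(507 − 322.7) = 3148 J.

W ≈ 3.15 kJ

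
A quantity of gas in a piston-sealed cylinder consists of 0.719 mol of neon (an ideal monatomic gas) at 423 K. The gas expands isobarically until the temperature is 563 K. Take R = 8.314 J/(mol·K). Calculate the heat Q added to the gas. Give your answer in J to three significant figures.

Isobaric: W = nRΔT = (0.719)(8.314)(140) = 836.9 J.
ΔU = nCᵥΔT with Cᵥ = 3R/2: ΔU = (0.719)(12.47)(140) = 1255 J.
Q = ΔU + W = 1255 + 836.9 = 2092 J.

Q ≈ 2090 J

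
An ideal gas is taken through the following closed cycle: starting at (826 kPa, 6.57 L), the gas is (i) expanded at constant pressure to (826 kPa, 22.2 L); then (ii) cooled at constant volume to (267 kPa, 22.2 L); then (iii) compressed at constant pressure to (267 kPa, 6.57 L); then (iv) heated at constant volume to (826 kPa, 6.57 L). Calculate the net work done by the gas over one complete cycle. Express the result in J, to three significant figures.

Constant-volume legs do no work.
W(i) = (826)(22.2 − 6.57) = 12910 J; W(iii) = (267)(6.57 − 22.2) = -4173 J.
W_net = 12910 − 4173 = 8737 J (the clockwise enclosed area).

W_net ≈ 8740 J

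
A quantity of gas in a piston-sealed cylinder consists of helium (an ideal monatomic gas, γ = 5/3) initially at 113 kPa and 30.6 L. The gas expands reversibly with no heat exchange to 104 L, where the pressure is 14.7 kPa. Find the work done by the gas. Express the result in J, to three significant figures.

Adiabatic: W = (P₁V₁ − P₂V₂)/(γ − 1) with γ = 5/3.
P₁V₁ = 3458 J, P₂V₂ = 1529 J.
W = (3458 − 1529) / 0.6667 = 2894 J.

W ≈ 2890 J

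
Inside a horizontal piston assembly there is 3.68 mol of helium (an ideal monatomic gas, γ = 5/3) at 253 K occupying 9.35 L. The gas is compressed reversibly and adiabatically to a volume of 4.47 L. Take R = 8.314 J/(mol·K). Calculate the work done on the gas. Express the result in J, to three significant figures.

Adiabatic: TV^(γ−1) = const with γ = 5/3.
T₂ = T₁ (V₁/V₂)^(γ−1) = 253 × (9.35/4.47)^0.667 = 253 × 1.636 = 413.8 K.
W_by = nCᵥ(T₁ − T₂) = (3.68)(12.47)(253 − 413.8) = -7380 J.
Work on gas = −W_by = 7380 J.

W ≈ 7380 J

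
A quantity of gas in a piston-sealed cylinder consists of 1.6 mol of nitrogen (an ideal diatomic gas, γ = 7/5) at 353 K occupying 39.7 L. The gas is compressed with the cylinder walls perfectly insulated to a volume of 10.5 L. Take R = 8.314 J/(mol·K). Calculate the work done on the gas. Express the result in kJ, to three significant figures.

W ≈ 8.24 kJ

Adiabatic: TV^(γ−1) = const with γ = 7/5.
T₂ = T₁ (V₁/V₂)^(γ−1) = 353 × (39.7/10.5)^0.4 = 353 × 1.702 = 600.9 K.
W_by = nCᵥ(T₁ − T₂) = (1.6)(20.79)(353 − 600.9) = -8245 J.
Work on gas = −W_by = 8245 J.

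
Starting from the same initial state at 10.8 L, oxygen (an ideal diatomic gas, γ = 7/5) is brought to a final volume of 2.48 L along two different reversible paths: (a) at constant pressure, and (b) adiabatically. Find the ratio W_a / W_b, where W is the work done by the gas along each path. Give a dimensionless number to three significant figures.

Path (a) isobaric: W = P₁(V₂ − V₁) → W_a/(P₁V₁) = -0.7704.
Path (b) adiabatic: W = P₁V₁(1 − (V₁/V₂)^(γ−1))/(γ−1) → W_b/(P₁V₁) = -2.003.
W_a / W_b = -0.7704 / -2.003 = 0.3846.

W_a / W_b ≈ 0.385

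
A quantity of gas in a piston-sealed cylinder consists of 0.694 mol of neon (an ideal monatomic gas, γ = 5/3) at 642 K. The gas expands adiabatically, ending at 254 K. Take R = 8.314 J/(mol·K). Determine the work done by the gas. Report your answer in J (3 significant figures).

W ≈ 3360 J

Adiabatic ⇒ Q = 0, so W_by = −ΔU = nCᵥ(T₁ − T₂).
Cᵥ = 3R/2 = 12.47 J/(mol·K).
W = (0.694)(12.47)(642 − 254) = 3358 J.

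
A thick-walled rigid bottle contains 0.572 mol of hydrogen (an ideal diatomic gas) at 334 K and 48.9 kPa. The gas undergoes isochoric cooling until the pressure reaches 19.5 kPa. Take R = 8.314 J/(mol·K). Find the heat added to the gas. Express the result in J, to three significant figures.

Constant volume ⇒ W = 0, so Q = ΔU = nCᵥΔT with Cᵥ = 5R/2 = 20.79 J/(mol·K).
At constant V, T₂/T₁ = P₂/P₁ ⇒ ΔT = T₁(P₂/P₁ − 1) = 334·(19.5/48.9 − 1) = -200.8 K.
ΔU = (0.572)(20.79)(-200.8) = -2387 J.

Q ≈ -2390 J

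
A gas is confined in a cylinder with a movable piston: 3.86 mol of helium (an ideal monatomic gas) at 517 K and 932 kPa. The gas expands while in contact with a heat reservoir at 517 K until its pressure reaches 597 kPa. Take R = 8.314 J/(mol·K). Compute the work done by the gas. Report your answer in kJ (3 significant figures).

Isothermal process: W = nRT ln(V₂/V₁) = nRT ln(P₁/P₂).
W = (3.86)(8.314)(517) × ln(932/597)
  = 16592 × ln(1.561) = 16592 × 0.4454
W_by_gas = 7390 J.

W ≈ 7.39 kJ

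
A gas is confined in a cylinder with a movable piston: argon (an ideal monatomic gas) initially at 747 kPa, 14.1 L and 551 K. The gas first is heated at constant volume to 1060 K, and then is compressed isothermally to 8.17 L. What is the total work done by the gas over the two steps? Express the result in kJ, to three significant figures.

Step 1 (isochoric): W = 0 (constant volume).
After step 1: P = 1437 kPa (V unchanged).
Step 2 (isothermal): W = P₁V₁ ln(V₂/V₁) = (20263) ln(8.17/14.1) = -11057 J.
W_total = 0 − 11057 = -11057 J.

W_total ≈ -11.1 kJ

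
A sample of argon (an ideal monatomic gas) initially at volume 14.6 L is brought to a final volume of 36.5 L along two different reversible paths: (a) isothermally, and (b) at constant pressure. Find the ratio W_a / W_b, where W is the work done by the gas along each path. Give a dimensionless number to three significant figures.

W_a / W_b ≈ 0.611

Path (a) isothermal: W = P₁V₁ ln(V₂/V₁) → W_a/(P₁V₁) = 0.9163.
Path (b) isobaric: W = P₁(V₂ − V₁) → W_b/(P₁V₁) = 1.5.
W_a / W_b = 0.9163 / 1.5 = 0.6109.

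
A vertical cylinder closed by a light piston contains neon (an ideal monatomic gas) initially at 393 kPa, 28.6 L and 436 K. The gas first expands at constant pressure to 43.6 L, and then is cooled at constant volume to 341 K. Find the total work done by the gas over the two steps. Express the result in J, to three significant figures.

W_total ≈ 5900 J

Step 1 (isobaric): W = PΔV = (393 kPa)(43.6 − 28.6 L) = 5895 J.
Step 2 (isochoric): W = 0 (constant volume).
W_total = 5895 + 0 = 5895 J.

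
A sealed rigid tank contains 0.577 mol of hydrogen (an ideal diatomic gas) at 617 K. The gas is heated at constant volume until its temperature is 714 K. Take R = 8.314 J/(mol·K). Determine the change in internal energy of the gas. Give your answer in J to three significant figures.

Constant volume ⇒ W = 0, so Q = ΔU = nCᵥΔT with Cᵥ = 5R/2 = 20.79 J/(mol·K).
ΔU = (0.577)(20.79)(714 − 617) = 1163 J.

ΔU ≈ 1160 J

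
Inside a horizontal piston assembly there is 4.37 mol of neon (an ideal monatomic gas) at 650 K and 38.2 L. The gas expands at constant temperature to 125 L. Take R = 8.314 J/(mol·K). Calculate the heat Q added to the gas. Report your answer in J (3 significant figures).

Isothermal ⇒ ΔU = 0, so Q = W = nRT ln(V₂/V₁).
Q = (4.37)(8.314)(650) ln(125/38.2) = 23616 × 1.185 = 27996 J.

Q ≈ 28000 J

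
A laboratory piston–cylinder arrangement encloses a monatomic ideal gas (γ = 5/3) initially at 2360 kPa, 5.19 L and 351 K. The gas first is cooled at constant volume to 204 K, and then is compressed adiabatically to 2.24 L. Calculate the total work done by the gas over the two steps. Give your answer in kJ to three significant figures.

W_total ≈ -8.02 kJ

Step 1 (isochoric): W = 0 (constant volume).
After step 1: P = 1372 kPa (V unchanged).
Step 2 (adiabatic): W = (P₁V₁ − P₂V₂)/(γ−1) = (7119 − 12465)/0.667 = -8019 J.
W_total = 0 − 8019 = -8019 J.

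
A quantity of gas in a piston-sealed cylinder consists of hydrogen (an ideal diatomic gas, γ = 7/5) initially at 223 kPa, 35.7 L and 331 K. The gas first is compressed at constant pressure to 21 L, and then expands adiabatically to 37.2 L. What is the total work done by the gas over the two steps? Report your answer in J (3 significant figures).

W_total ≈ -885 J

Step 1 (isobaric): W = PΔV = (223 kPa)(21 − 35.7 L) = -3278 J.
After step 1: P = 223 kPa, V = 21 L, T = 194.7 K.
Step 2 (adiabatic): W = (P₁V₁ − P₂V₂)/(γ−1) = (4683 − 3726)/0.4 = 2394 J.
W_total = -3278 + 2394 = -884.6 J.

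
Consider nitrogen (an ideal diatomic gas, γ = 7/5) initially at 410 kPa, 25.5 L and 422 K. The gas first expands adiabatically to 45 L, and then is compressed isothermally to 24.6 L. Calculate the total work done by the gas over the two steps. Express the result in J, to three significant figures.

W_total ≈ 281 J

Step 1 (adiabatic): W = (P₁V₁ − P₂V₂)/(γ−1) = (10455 − 8330)/0.4 = 5312 J.
After step 1: P = 185.1 kPa, V = 45 L, T = 336.2 K.
Step 2 (isothermal): W = P₁V₁ ln(V₂/V₁) = (8330) ln(24.6/45) = -5031 J.
W_total = 5312 − 5031 = 281.3 J.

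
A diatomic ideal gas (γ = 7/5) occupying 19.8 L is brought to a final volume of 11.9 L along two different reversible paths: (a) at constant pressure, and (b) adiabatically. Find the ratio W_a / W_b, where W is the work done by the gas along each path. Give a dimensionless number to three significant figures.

W_a / W_b ≈ 0.707

Path (a) isobaric: W = P₁(V₂ − V₁) → W_a/(P₁V₁) = -0.399.
Path (b) adiabatic: W = P₁V₁(1 − (V₁/V₂)^(γ−1))/(γ−1) → W_b/(P₁V₁) = -0.5647.
W_a / W_b = -0.399 / -0.5647 = 0.7066.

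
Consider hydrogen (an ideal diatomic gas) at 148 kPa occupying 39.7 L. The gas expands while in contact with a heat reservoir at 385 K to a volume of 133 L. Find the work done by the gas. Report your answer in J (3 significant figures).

W ≈ 7100 J

Isothermal: W = nRT ln(V₂/V₁) = P₁V₁ ln(V₂/V₁).
P₁V₁ = (148 kPa)(39.7 L) = 5876 J.
W = 5876 × ln(133/39.7) = 5876 × 1.209
W_by_gas = 7104 J.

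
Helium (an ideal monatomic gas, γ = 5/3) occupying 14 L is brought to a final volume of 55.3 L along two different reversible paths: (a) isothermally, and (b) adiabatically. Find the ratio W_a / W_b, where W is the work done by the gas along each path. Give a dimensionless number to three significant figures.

W_a / W_b ≈ 1.53

Path (a) isothermal: W = P₁V₁ ln(V₂/V₁) → W_a/(P₁V₁) = 1.374.
Path (b) adiabatic: W = P₁V₁(1 − (V₁/V₂)^(γ−1))/(γ−1) → W_b/(P₁V₁) = 0.8997.
W_a / W_b = 1.374 / 0.8997 = 1.527.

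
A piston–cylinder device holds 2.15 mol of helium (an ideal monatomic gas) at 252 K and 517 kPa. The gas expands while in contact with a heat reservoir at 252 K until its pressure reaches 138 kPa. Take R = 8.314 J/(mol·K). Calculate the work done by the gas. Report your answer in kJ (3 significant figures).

Isothermal process: W = nRT ln(V₂/V₁) = nRT ln(P₁/P₂).
W = (2.15)(8.314)(252) × ln(517/138)
  = 4505 × ln(3.746) = 4505 × 1.321
W_by_gas = 5950 J.

W ≈ 5.95 kJ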